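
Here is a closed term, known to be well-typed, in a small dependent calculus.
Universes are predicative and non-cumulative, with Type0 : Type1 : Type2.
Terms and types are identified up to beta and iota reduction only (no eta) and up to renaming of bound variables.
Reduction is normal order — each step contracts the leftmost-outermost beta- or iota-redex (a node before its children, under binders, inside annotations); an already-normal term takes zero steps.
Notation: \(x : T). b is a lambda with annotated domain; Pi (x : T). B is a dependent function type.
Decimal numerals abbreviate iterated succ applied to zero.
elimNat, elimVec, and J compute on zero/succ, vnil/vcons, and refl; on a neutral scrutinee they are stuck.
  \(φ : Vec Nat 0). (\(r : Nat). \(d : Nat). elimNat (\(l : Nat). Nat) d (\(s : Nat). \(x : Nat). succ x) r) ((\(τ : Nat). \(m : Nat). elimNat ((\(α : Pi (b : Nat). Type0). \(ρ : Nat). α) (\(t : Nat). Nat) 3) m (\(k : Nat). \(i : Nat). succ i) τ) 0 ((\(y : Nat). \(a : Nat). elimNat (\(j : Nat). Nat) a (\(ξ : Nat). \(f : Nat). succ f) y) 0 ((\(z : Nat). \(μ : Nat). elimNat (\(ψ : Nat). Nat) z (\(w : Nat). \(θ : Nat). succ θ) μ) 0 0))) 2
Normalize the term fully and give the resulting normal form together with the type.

resulting normal form:
  \(φ : Vec Nat 0). 2
type:
  Pi (φ : Vec Nat 0). Nat
observation: the leftmost-outermost redex is a beta-redex, and normalization takes 12 steps.


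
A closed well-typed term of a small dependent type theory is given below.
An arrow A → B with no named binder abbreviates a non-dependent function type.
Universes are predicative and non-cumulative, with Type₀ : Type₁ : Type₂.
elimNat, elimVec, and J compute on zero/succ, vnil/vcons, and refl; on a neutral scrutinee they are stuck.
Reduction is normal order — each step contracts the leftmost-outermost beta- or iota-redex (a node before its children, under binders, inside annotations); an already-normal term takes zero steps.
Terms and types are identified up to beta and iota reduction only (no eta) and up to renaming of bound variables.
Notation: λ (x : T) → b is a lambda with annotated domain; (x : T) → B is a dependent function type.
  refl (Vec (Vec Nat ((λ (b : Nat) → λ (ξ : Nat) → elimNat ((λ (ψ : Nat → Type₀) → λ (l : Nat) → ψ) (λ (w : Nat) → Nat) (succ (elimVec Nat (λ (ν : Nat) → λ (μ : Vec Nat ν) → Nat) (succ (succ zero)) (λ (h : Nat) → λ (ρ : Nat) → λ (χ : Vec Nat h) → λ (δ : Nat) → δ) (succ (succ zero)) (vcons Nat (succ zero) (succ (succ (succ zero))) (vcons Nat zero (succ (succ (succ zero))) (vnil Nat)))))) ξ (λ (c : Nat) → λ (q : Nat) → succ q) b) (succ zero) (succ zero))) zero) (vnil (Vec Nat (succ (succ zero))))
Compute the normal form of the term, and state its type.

normal form:
  refl (Vec (Vec Nat (succ (succ zero))) zero) (vnil (Vec Nat (succ (succ zero))))
inferred type:
  Eq (Vec (Vec Nat (succ (succ zero))) zero) (vnil (Vec Nat (succ (succ zero)))) (vnil (Vec Nat (succ (succ zero))))
observation: reduction starts at a beta-redex, and 6 normal-order steps reach the normal form.


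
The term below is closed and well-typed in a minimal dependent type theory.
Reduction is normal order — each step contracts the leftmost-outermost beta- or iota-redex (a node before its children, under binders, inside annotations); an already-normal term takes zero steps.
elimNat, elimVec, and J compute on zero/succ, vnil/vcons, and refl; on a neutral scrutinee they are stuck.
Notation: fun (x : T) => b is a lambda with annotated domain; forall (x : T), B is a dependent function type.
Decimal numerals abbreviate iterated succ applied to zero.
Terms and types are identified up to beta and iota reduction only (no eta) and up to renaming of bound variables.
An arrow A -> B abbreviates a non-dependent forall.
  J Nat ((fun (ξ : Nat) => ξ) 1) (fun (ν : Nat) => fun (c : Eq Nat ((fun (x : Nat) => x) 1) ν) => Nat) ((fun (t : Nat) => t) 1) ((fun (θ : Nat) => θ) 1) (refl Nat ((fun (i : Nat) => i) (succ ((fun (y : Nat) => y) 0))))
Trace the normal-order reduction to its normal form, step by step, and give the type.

reduction (normal order):
  J Nat ((fun (ξ : Nat) => ξ) 1) (fun (ν : Nat) => fun (c : Eq Nat ((fun (x : Nat) => x) 1) ν) => Nat) ((fun (t : Nat) => t) 1) ((fun (θ : Nat) => θ) 1) (refl Nat ((fun (i : Nat) => i) (succ ((fun (y : Nat) => y) 0))))
  ~> (fun (ξ : Nat) => ξ) 1
  ~> 1
inferred type:
  Nat


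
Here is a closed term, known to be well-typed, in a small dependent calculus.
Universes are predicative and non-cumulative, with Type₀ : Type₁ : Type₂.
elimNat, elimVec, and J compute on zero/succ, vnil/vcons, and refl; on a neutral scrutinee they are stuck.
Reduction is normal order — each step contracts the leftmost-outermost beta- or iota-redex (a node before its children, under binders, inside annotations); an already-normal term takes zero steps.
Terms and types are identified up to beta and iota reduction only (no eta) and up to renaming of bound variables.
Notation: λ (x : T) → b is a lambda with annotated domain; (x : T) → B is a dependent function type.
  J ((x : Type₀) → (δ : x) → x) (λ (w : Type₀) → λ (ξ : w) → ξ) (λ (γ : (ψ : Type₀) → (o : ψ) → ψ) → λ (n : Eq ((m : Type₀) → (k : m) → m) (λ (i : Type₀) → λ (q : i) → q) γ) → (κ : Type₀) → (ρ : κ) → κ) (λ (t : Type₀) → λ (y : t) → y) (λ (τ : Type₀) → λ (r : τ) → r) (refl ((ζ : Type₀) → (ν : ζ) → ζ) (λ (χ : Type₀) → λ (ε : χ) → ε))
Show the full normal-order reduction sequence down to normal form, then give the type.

normal-order reduction sequence:
  J ((x : Type₀) → (δ : x) → x) (λ (w : Type₀) → λ (ξ : w) → ξ) (λ (γ : (ψ : Type₀) → (o : ψ) → ψ) → λ (n : Eq ((m : Type₀) → (k : m) → m) (λ (i : Type₀) → λ (q : i) → q) γ) → (κ : Type₀) → (ρ : κ) → κ) (λ (t : Type₀) → λ (y : t) → y) (λ (τ : Type₀) → λ (r : τ) → r) (refl ((ζ : Type₀) → (ν : ζ) → ζ) (λ (χ : Type₀) → λ (ε : χ) → ε))
  ~> λ (x : Type₀) → λ (δ : x) → δ
the term's type:
  (x : Type₀) → (δ : x) → x


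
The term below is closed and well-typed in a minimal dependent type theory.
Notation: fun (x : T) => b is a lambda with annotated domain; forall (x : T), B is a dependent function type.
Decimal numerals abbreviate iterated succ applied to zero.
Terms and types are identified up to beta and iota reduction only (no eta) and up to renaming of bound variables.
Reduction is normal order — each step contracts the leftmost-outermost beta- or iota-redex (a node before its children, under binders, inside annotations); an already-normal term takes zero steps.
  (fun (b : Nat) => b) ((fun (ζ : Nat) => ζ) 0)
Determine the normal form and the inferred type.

normal form:
  0
the term's type:
  Nat


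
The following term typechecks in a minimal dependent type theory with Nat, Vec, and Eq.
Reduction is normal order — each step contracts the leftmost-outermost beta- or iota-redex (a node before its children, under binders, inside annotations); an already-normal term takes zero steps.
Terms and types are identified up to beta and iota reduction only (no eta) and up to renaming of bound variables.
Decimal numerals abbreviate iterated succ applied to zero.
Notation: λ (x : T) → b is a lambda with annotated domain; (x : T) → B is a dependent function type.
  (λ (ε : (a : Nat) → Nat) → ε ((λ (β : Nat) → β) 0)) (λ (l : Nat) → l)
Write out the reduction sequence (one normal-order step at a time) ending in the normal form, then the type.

normal-order reduction:
  (λ (ε : (a : Nat) → Nat) → ε ((λ (β : Nat) → β) 0)) (λ (l : Nat) → l)
  ~> (λ (ε : Nat) → ε) ((λ (a : Nat) → a) 0)
  ~> (λ (ε : Nat) → ε) 0
  ~> 0
inferred type:
  Nat


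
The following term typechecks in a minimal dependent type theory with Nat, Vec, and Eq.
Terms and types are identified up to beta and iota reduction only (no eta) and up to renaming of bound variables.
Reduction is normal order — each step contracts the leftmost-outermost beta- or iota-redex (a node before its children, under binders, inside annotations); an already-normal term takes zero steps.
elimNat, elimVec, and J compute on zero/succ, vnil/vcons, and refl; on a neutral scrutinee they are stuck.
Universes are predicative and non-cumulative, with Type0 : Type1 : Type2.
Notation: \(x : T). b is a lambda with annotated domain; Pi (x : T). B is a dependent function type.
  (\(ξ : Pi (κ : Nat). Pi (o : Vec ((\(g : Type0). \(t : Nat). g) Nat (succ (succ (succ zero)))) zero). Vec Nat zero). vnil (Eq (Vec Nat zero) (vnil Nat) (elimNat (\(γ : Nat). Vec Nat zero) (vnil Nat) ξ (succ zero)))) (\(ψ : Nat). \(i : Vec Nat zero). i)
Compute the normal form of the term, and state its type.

normal form:
  vnil (Eq (Vec Nat zero) (vnil Nat) (vnil Nat))
type:
  Vec (Eq (Vec Nat zero) (vnil Nat) (vnil Nat)) zero
observation: 5 normal-order steps separate the term from its normal form.


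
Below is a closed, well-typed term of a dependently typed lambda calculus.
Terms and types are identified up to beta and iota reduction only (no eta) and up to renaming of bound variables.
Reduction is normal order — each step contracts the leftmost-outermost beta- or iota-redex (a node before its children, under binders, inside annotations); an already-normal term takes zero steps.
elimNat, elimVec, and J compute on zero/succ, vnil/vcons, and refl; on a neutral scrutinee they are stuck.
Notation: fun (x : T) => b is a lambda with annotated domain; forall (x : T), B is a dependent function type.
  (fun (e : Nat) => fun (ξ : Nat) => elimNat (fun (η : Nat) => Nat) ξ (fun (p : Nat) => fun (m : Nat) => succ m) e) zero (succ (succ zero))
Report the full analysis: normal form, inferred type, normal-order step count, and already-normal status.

resulting normal form:
  succ (succ zero)
the term's type:
  Nat
normal-order step count: 3
started in normal form: no
first redex: a beta-redex


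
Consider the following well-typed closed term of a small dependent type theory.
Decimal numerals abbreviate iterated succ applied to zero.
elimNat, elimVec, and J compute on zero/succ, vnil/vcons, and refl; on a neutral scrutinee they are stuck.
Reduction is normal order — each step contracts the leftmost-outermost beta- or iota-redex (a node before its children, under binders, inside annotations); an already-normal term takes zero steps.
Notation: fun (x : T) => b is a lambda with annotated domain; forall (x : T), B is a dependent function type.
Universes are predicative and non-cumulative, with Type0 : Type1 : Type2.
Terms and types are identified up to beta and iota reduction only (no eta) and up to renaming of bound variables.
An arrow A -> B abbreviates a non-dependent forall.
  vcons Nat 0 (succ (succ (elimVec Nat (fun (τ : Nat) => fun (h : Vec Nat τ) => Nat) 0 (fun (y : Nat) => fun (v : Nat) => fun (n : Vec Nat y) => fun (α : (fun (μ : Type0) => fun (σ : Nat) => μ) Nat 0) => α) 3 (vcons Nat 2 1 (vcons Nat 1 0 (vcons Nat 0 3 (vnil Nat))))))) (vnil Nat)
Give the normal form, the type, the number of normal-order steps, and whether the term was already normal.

resulting normal form:
  vcons Nat 0 2 (vnil Nat)
the term's type:
  Vec Nat 1
reduction steps (normal order): 16
term was already normal: no
first contracted redex: an elimVec iota-redex


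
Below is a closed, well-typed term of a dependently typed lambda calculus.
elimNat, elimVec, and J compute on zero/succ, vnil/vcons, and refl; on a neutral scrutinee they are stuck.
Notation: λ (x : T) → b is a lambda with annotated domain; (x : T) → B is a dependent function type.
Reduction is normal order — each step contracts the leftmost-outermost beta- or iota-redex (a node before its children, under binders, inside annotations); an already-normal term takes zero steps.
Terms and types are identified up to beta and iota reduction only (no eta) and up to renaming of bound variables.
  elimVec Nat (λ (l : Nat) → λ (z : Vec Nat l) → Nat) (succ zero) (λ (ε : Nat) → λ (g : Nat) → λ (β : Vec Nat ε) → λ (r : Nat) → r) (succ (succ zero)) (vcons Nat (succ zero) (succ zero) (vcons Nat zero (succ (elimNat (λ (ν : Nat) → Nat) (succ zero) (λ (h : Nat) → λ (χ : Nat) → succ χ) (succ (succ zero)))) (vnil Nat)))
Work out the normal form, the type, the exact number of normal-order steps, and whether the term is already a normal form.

reduced normal form:
  succ zero
the term's type:
  Nat
normal-order step count: 11
already normal: no
first contracted redex: an elimVec iota-redex


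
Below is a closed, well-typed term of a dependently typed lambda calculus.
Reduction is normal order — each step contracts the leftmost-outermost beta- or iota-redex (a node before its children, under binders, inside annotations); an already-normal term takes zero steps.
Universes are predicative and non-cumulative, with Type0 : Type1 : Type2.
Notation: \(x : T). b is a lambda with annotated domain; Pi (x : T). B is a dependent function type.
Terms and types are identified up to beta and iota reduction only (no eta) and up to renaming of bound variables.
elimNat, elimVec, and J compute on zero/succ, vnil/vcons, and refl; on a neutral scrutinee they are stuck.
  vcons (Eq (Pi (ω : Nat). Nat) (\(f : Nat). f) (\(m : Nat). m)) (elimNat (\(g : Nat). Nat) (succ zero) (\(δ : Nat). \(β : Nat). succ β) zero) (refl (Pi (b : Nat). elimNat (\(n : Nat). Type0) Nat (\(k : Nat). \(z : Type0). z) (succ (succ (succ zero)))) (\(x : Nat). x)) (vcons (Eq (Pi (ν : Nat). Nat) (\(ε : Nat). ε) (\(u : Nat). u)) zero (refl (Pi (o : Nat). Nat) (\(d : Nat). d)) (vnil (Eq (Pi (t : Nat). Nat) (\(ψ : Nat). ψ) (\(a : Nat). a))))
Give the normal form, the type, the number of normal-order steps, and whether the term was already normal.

normal form:
  vcons (Eq (Pi (ω : Nat). Nat) (\(f : Nat). f) (\(m : Nat). m)) (succ zero) (refl (Pi (g : Nat). Nat) (\(δ : Nat). δ)) (vcons (Eq (Pi (β : Nat). Nat) (\(b : Nat). b) (\(n : Nat). n)) zero (refl (Pi (k : Nat). Nat) (\(z : Nat). z)) (vnil (Eq (Pi (x : Nat). Nat) (\(ν : Nat). ν) (\(ε : Nat). ε))))
inferred type:
  Vec (Eq (Pi (ω : Nat). Nat) (\(f : Nat). f) (\(m : Nat). m)) (succ (succ zero))
normal-order step count: 11
started in normal form: no
first contracted redex: an elimNat iota-redex


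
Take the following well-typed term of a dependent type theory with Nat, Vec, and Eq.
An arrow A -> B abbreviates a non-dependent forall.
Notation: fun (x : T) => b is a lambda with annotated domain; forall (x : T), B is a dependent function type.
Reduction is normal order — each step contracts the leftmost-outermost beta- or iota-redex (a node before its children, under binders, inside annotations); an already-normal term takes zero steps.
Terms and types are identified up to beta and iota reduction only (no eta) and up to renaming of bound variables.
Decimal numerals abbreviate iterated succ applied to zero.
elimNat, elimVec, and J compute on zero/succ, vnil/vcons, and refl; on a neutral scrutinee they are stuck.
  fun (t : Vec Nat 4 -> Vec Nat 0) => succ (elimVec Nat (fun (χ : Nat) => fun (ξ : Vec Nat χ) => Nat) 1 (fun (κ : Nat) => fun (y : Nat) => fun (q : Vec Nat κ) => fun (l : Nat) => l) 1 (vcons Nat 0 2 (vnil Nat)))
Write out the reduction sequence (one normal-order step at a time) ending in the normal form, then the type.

reduction (normal order):
  fun (t : Vec Nat 4 -> Vec Nat 0) => succ (elimVec Nat (fun (χ : Nat) => fun (ξ : Vec Nat χ) => Nat) 1 (fun (κ : Nat) => fun (y : Nat) => fun (q : Vec Nat κ) => fun (l : Nat) => l) 1 (vcons Nat 0 2 (vnil Nat)))
  ~> fun (t : Vec Nat 4 -> Vec Nat 0) => succ ((fun (χ : Nat) => fun (ξ : Nat) => fun (κ : Vec Nat χ) => fun (y : Nat) => y) 0 2 (vnil Nat) (elimVec Nat (fun (q : Nat) => fun (l : Vec Nat q) => Nat) 1 (fun (j : Nat) => fun (x : Nat) => fun (γ : Vec Nat j) => fun (i : Nat) => i) 0 (vnil Nat)))
  ~> fun (t : Vec Nat 4 -> Vec Nat 0) => succ ((fun (χ : Nat) => fun (ξ : Vec Nat 0) => fun (κ : Nat) => κ) 2 (vnil Nat) (elimVec Nat (fun (y : Nat) => fun (q : Vec Nat y) => Nat) 1 (fun (l : Nat) => fun (j : Nat) => fun (x : Vec Nat l) => fun (γ : Nat) => γ) 0 (vnil Nat)))
  ~> fun (t : Vec Nat 4 -> Vec Nat 0) => succ ((fun (χ : Vec Nat 0) => fun (ξ : Nat) => ξ) (vnil Nat) (elimVec Nat (fun (κ : Nat) => fun (y : Vec Nat κ) => Nat) 1 (fun (q : Nat) => fun (l : Nat) => fun (j : Vec Nat q) => fun (x : Nat) => x) 0 (vnil Nat)))
  ~> fun (t : Vec Nat 4 -> Vec Nat 0) => succ ((fun (χ : Nat) => χ) (elimVec Nat (fun (ξ : Nat) => fun (κ : Vec Nat ξ) => Nat) 1 (fun (y : Nat) => fun (q : Nat) => fun (l : Vec Nat y) => fun (j : Nat) => j) 0 (vnil Nat)))
  ~> fun (t : Vec Nat 4 -> Vec Nat 0) => succ (elimVec Nat (fun (χ : Nat) => fun (ξ : Vec Nat χ) => Nat) 1 (fun (κ : Nat) => fun (y : Nat) => fun (q : Vec Nat κ) => fun (l : Nat) => l) 0 (vnil Nat))
  ~> fun (t : Vec Nat 4 -> Vec Nat 0) => 2
type:
  (Vec Nat 4 -> Vec Nat 0) -> Nat


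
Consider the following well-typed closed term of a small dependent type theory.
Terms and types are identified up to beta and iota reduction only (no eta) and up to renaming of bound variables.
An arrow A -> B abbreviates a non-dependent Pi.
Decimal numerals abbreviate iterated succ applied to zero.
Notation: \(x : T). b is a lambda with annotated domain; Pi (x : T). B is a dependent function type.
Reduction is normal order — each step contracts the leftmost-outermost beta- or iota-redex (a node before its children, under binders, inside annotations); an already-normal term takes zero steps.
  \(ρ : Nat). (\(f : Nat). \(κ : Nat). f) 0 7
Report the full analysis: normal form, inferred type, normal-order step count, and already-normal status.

reduced normal form:
  \(ρ : Nat). 0
the term's type:
  Nat -> Nat
steps to reach normal form (normal order): 2
term was already normal: no
first contracted redex: a beta-redex


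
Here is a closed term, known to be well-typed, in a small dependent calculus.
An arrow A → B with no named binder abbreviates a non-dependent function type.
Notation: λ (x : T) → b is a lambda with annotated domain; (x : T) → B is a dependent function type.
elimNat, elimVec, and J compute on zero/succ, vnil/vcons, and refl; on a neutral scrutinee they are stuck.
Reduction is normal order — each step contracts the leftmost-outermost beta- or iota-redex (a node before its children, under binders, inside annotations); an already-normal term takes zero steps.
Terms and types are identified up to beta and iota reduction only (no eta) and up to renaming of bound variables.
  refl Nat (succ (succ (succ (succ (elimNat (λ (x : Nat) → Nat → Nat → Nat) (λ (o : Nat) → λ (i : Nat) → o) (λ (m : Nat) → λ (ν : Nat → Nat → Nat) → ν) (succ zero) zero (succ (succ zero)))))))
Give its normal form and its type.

reduced normal form:
  refl Nat (succ (succ (succ (succ zero))))
the term's type:
  Eq Nat (succ (succ (succ (succ zero)))) (succ (succ (succ (succ zero))))
observation: reduction starts at an elimNat iota-redex, and 6 normal-order steps reach the normal form.


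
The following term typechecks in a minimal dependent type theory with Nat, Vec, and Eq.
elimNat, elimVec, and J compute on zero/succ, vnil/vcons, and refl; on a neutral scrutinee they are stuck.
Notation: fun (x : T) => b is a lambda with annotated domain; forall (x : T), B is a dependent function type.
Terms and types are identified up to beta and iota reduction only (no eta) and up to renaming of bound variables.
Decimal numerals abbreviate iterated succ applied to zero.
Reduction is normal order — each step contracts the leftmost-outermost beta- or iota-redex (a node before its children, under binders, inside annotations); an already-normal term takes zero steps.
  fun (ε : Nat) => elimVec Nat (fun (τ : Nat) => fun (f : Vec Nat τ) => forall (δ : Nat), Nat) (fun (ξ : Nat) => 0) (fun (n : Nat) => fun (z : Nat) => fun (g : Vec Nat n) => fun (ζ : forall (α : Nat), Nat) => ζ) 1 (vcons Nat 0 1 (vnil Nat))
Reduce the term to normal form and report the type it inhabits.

reduced normal form:
  fun (ε : Nat) => fun (τ : Nat) => 0
type:
  forall (ε : Nat), forall (τ : Nat), Nat
observation: 6 normal-order steps normalize the term, beginning with an elimVec iota-redex.


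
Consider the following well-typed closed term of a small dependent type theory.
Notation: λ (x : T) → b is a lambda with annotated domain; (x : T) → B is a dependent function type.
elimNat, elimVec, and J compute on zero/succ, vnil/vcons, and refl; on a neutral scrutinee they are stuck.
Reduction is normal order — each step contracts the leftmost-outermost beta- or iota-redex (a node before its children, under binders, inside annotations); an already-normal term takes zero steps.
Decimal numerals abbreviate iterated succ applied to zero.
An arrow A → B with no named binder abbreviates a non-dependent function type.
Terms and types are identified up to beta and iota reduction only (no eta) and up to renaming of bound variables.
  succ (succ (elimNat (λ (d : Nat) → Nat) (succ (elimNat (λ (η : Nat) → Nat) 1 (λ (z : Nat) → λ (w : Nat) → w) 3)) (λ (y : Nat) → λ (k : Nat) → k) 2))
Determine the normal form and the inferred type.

resulting normal form:
  4
type:
  Nat


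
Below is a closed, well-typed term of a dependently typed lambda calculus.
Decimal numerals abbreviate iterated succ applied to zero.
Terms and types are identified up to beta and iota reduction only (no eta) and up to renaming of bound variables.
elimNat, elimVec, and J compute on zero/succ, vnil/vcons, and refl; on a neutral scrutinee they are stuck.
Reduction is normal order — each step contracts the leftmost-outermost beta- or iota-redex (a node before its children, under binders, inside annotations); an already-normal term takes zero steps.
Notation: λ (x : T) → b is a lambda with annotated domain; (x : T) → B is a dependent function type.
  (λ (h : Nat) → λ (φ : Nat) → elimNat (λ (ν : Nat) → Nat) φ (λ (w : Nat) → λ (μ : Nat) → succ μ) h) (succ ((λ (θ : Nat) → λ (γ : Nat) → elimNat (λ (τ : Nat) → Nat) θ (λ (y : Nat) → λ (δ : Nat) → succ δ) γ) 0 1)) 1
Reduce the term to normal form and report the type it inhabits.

resulting normal form:
  3
inferred type:
  Nat
observation: the first redex contracted is a beta-redex; the normal form is reached in 15 normal-order steps.


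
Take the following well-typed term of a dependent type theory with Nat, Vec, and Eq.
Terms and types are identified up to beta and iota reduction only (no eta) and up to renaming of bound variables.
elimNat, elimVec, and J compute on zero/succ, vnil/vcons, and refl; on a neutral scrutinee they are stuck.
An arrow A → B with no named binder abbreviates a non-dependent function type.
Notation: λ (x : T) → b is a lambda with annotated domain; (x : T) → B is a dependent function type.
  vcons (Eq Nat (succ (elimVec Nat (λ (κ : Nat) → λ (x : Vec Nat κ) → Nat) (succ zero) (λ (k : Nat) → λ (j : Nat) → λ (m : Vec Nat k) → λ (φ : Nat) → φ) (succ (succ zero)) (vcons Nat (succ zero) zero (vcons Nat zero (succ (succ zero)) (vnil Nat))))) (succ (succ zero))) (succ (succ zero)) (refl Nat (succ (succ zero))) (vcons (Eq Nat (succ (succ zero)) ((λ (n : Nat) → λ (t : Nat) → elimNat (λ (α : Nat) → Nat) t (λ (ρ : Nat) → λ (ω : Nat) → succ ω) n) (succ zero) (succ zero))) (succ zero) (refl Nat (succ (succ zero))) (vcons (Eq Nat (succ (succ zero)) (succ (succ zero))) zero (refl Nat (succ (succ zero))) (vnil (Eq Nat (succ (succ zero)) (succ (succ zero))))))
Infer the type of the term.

the term's type:
  Vec (Eq Nat (succ (succ zero)) (succ (succ zero))) (succ (succ (succ zero)))


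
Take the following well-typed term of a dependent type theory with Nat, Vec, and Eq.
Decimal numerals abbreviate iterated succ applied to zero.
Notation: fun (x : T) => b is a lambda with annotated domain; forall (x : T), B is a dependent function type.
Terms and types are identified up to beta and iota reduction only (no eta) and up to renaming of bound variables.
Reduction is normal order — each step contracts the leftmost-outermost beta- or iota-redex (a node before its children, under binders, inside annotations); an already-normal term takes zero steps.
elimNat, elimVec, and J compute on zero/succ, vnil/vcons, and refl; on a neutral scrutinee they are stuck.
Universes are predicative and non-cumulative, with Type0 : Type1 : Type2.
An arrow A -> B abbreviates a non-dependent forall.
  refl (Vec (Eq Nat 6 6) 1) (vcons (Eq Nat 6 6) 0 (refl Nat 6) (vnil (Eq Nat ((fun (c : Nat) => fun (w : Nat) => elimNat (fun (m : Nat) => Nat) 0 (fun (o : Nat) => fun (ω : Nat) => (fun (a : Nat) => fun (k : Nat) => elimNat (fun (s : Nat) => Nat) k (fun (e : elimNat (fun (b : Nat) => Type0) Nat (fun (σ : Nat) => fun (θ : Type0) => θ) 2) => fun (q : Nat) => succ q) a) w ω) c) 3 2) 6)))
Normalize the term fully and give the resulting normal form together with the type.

reduced normal form:
  refl (Vec (Eq Nat 6 6) 1) (vcons (Eq Nat 6 6) 0 (refl Nat 6) (vnil (Eq Nat 6 6)))
the term's type:
  Eq (Vec (Eq Nat 6 6) 1) (vcons (Eq Nat 6 6) 0 (refl Nat 6) (vnil (Eq Nat 6 6))) (vcons (Eq Nat 6 6) 0 (refl Nat 6) (vnil (Eq Nat 6 6)))


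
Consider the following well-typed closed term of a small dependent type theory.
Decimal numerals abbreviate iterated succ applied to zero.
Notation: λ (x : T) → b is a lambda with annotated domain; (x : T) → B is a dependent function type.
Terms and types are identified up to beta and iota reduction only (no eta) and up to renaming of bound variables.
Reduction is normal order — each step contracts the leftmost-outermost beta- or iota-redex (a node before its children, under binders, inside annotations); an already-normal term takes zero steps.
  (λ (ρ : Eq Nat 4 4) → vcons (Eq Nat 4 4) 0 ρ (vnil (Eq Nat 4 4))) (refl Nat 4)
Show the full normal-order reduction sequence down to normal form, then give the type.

reduction (normal order):
  (λ (ρ : Eq Nat 4 4) → vcons (Eq Nat 4 4) 0 ρ (vnil (Eq Nat 4 4))) (refl Nat 4)
  ~> vcons (Eq Nat 4 4) 0 (refl Nat 4) (vnil (Eq Nat 4 4))
type:
  Vec (Eq Nat 4 4) 1


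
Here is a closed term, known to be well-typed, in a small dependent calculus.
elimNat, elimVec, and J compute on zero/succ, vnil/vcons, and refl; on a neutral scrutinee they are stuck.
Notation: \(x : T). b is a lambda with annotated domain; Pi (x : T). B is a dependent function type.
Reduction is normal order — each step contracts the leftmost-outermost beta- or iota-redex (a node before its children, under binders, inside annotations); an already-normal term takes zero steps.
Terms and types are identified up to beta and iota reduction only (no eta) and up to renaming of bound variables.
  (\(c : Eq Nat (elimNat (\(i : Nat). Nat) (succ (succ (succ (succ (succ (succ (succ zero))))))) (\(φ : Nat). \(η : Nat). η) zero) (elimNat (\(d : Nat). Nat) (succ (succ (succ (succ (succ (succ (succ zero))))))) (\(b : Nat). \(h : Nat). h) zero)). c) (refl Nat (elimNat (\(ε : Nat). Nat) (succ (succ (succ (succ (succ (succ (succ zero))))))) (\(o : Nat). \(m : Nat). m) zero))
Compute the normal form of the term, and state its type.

resulting normal form:
  refl Nat (succ (succ (succ (succ (succ (succ (succ zero)))))))
type:
  Eq Nat (succ (succ (succ (succ (succ (succ (succ zero))))))) (succ (succ (succ (succ (succ (succ (succ zero)))))))
observation: contracting a beta-redex first, the term normalizes in 2 steps.


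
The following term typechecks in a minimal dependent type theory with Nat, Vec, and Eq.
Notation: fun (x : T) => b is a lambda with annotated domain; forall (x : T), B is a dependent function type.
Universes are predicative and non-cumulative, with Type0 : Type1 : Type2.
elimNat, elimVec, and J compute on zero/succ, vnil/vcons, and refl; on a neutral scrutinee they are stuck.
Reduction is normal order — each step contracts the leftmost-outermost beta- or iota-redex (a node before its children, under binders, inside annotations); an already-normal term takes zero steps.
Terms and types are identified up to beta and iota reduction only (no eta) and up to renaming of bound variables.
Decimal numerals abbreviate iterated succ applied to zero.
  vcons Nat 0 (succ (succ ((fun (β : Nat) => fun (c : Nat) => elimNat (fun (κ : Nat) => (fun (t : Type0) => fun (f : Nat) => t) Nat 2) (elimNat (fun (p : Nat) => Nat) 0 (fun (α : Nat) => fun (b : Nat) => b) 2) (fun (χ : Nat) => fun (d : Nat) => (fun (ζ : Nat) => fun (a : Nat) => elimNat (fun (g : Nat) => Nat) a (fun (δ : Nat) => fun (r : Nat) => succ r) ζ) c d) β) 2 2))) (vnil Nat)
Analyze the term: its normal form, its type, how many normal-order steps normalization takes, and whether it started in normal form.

resulting normal form:
  vcons Nat 0 6 (vnil Nat)
the term's type:
  Vec Nat 1
steps to reach normal form (normal order): 34
started in normal form: no
first contracted redex: a beta-redex


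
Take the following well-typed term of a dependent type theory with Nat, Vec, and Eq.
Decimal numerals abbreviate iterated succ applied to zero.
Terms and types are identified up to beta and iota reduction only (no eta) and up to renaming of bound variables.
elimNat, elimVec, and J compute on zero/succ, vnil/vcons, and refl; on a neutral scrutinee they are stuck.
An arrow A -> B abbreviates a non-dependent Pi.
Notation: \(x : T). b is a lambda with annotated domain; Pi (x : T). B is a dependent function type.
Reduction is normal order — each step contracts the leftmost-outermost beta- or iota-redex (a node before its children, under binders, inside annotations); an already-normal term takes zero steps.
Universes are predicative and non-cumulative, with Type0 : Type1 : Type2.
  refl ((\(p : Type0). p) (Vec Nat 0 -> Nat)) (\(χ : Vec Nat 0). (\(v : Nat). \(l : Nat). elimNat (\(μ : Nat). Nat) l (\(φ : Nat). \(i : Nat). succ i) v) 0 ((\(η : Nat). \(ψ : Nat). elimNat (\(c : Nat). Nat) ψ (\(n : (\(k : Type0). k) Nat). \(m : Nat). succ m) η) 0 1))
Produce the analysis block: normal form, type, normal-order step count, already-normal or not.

normal form:
  refl (Vec Nat 0 -> Nat) (\(p : Vec Nat 0). 1)
type:
  Eq (Vec Nat 0 -> Nat) (\(p : Vec Nat 0). 1) (\(χ : Vec Nat 0). 1)
normal-order step count: 7
started in normal form: no
first contracted redex: a beta-redex


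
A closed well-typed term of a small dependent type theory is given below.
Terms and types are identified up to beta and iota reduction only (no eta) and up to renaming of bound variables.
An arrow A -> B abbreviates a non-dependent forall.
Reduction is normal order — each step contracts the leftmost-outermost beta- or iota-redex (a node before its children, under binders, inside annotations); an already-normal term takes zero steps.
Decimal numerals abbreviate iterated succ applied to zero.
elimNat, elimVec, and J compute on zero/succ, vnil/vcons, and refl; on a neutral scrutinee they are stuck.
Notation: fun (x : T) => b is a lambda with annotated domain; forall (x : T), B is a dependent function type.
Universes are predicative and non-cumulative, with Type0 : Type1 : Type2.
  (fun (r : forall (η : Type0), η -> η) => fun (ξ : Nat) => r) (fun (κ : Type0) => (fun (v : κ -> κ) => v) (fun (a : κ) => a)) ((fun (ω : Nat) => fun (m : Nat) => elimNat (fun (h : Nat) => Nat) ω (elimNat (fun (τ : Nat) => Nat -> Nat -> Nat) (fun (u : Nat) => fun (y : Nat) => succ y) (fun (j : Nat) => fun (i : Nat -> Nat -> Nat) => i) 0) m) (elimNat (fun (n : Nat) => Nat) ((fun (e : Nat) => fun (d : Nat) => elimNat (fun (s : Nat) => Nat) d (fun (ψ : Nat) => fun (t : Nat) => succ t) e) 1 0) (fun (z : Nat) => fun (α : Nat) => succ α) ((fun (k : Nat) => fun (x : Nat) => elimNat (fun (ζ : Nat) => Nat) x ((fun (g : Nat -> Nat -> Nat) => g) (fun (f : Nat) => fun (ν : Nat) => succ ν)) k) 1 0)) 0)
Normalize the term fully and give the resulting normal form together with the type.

resulting normal form:
  fun (r : Type0) => fun (η : r) => η
inferred type:
  forall (r : Type0), r -> r
observation: reduction starts at a beta-redex, and 3 normal-order steps reach the normal form.


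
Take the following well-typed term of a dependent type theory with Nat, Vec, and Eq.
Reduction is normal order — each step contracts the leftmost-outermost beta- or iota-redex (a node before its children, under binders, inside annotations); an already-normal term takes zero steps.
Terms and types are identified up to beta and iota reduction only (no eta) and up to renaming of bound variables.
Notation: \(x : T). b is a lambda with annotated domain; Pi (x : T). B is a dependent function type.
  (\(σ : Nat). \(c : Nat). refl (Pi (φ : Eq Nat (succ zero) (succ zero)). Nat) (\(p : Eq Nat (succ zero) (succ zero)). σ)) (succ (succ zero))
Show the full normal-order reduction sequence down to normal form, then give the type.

normal-order reduction:
  (\(σ : Nat). \(c : Nat). refl (Pi (φ : Eq Nat (succ zero) (succ zero)). Nat) (\(p : Eq Nat (succ zero) (succ zero)). σ)) (succ (succ zero))
  ~> \(σ : Nat). refl (Pi (c : Eq Nat (succ zero) (succ zero)). Nat) (\(φ : Eq Nat (succ zero) (succ zero)). succ (succ zero))
type:
  Pi (σ : Nat). Eq (Pi (c : Eq Nat (succ zero) (succ zero)). Nat) (\(φ : Eq Nat (succ zero) (succ zero)). succ (succ zero)) (\(p : Eq Nat (succ zero) (succ zero)). succ (succ zero))


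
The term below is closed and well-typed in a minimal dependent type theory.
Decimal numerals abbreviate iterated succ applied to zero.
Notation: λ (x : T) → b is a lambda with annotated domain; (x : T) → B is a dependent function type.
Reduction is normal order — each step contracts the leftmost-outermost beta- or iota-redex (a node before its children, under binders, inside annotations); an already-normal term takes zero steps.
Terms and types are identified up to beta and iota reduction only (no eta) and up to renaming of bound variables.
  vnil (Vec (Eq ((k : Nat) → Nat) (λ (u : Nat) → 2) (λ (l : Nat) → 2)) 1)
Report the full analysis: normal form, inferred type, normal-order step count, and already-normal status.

reduced normal form:
  vnil (Vec (Eq ((k : Nat) → Nat) (λ (u : Nat) → 2) (λ (l : Nat) → 2)) 1)
the term's type:
  Vec (Vec (Eq ((k : Nat) → Nat) (λ (u : Nat) → 2) (λ (l : Nat) → 2)) 1) 0
reduction steps (normal order): 0
started in normal form: yes


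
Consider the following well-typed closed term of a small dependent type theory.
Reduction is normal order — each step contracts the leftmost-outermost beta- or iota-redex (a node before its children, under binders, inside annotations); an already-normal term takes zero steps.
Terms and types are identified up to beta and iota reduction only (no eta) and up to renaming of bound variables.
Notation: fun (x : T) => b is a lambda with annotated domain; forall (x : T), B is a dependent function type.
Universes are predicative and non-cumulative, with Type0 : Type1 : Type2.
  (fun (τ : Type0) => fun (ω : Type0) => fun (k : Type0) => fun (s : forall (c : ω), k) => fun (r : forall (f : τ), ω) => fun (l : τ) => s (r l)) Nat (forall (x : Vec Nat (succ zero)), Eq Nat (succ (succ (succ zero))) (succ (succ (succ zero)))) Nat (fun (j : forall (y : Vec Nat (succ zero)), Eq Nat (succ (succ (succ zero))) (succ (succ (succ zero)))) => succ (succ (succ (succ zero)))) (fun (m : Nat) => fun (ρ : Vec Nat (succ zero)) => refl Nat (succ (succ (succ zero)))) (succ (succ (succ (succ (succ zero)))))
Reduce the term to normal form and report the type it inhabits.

reduced normal form:
  succ (succ (succ (succ zero)))
type:
  Nat


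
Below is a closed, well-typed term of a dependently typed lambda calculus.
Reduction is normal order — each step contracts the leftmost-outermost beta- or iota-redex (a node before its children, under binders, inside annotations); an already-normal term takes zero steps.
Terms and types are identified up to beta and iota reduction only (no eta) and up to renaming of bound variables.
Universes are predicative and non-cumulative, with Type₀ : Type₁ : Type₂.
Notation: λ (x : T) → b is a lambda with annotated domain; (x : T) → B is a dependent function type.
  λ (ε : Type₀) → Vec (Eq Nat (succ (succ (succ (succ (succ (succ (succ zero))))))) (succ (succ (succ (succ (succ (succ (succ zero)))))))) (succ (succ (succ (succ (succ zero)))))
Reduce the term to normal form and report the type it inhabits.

reduced normal form:
  λ (ε : Type₀) → Vec (Eq Nat (succ (succ (succ (succ (succ (succ (succ zero))))))) (succ (succ (succ (succ (succ (succ (succ zero)))))))) (succ (succ (succ (succ (succ zero)))))
the term's type:
  (ε : Type₀) → Type₀
observation: the term is already in normal form.


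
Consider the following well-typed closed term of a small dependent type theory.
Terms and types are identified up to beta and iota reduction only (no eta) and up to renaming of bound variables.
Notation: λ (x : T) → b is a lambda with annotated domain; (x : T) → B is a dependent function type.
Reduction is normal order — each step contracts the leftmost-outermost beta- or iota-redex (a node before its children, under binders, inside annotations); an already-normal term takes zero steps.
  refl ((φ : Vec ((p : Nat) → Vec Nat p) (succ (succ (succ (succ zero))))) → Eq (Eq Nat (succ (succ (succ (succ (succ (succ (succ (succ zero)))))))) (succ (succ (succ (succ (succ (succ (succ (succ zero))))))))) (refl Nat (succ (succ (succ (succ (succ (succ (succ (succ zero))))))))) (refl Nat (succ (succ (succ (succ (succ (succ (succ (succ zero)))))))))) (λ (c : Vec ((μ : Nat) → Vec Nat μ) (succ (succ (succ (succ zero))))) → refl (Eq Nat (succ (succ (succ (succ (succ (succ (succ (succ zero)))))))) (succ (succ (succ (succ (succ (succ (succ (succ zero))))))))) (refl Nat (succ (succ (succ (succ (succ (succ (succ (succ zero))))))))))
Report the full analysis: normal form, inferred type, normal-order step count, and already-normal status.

resulting normal form:
  refl ((φ : Vec ((p : Nat) → Vec Nat p) (succ (succ (succ (succ zero))))) → Eq (Eq Nat (succ (succ (succ (succ (succ (succ (succ (succ zero)))))))) (succ (succ (succ (succ (succ (succ (succ (succ zero))))))))) (refl Nat (succ (succ (succ (succ (succ (succ (succ (succ zero))))))))) (refl Nat (succ (succ (succ (succ (succ (succ (succ (succ zero)))))))))) (λ (c : Vec ((μ : Nat) → Vec Nat μ) (succ (succ (succ (succ zero))))) → refl (Eq Nat (succ (succ (succ (succ (succ (succ (succ (succ zero)))))))) (succ (succ (succ (succ (succ (succ (succ (succ zero))))))))) (refl Nat (succ (succ (succ (succ (succ (succ (succ (succ zero))))))))))
type:
  Eq ((φ : Vec ((p : Nat) → Vec Nat p) (succ (succ (succ (succ zero))))) → Eq (Eq Nat (succ (succ (succ (succ (succ (succ (succ (succ zero)))))))) (succ (succ (succ (succ (succ (succ (succ (succ zero))))))))) (refl Nat (succ (succ (succ (succ (succ (succ (succ (succ zero))))))))) (refl Nat (succ (succ (succ (succ (succ (succ (succ (succ zero)))))))))) (λ (c : Vec ((μ : Nat) → Vec Nat μ) (succ (succ (succ (succ zero))))) → refl (Eq Nat (succ (succ (succ (succ (succ (succ (succ (succ zero)))))))) (succ (succ (succ (succ (succ (succ (succ (succ zero))))))))) (refl Nat (succ (succ (succ (succ (succ (succ (succ (succ zero)))))))))) (λ (l : Vec ((n : Nat) → Vec Nat n) (succ (succ (succ (succ zero))))) → refl (Eq Nat (succ (succ (succ (succ (succ (succ (succ (succ zero)))))))) (succ (succ (succ (succ (succ (succ (succ (succ zero))))))))) (refl Nat (succ (succ (succ (succ (succ (succ (succ (succ zero))))))))))
steps to reach normal form (normal order): 0
already normal: yes


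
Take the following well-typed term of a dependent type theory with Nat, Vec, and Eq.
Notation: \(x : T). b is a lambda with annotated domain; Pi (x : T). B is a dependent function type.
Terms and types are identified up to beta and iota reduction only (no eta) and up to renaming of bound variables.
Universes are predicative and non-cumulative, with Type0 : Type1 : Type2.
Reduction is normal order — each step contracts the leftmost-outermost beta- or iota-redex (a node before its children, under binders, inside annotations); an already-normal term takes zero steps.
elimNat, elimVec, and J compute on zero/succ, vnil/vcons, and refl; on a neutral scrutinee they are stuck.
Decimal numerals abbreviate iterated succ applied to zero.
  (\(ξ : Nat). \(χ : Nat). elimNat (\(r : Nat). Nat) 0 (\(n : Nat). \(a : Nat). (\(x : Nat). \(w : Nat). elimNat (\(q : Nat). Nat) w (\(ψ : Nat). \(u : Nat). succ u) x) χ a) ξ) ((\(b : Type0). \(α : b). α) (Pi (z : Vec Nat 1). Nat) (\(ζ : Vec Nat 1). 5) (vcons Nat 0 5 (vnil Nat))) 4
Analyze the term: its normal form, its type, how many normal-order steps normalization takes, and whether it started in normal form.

normal form:
  20
type:
  Nat
reduction steps (normal order): 36
started in normal form: no
first redex: a beta-redex
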